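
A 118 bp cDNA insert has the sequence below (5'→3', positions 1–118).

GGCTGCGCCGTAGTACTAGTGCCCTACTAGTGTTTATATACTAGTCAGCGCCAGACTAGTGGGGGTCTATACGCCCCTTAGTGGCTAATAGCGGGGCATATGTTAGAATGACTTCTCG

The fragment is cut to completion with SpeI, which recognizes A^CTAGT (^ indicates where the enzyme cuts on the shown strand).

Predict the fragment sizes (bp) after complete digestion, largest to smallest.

63, 15, 15, 14, 11 bp

SpeI sites (ACTAGT) start at positions 15, 26, 40, 55.
SpeI cuts after the first base of each site, so after positions 15, 26, 40, 55.
Linear molecule, 4 cuts → 5 fragments:
  1–15 → 15 bp
  16–26 → 11 bp
  27–40 → 14 bp
  41–55 → 15 bp
  56–118 → 63 bp
Sorted largest to smallest: 63, 15, 15, 14, 11 bp.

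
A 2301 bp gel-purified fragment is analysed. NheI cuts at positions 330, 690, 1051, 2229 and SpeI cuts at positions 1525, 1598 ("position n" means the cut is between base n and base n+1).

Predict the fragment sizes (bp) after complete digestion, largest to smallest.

631, 474, 361, 360, 330, 73, 72 bp

Combined cut positions (sorted): 330, 690, 1051, 1525, 1598, 2229.
Linear molecule, 6 cuts → 7 fragments:
  330 − 0 = 330 bp
  690 − 330 = 360 bp
  1051 − 690 = 361 bp
  1525 − 1051 = 474 bp
  1598 − 1525 = 73 bp
  2229 − 1598 = 631 bp
  2301 − 2229 = 72 bp
Sorted largest to smallest: 631, 474, 361, 360, 330, 73, 72 bp.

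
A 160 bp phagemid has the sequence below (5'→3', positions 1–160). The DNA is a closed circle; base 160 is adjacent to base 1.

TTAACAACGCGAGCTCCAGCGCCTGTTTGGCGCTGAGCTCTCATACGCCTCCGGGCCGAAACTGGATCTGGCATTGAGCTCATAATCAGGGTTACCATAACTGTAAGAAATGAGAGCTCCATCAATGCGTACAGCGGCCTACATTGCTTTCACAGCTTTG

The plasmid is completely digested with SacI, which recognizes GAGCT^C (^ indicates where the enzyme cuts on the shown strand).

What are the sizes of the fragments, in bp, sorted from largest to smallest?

SacI sites (GAGCTC) start at positions 11, 35, 76, 114.
SacI cuts after base 5 of each site (before the last base), so after positions 15, 39, 80, 118.
Circular molecule, 4 cuts → 4 fragments:
  16–39 → 24 bp
  40–80 → 41 bp
  81–118 → 38 bp
  119–160 then 1–15 → 42 + 15 = 57 bp
Sorted largest to smallest: 57, 41, 38, 24 bp.

57, 41, 38, 24 bp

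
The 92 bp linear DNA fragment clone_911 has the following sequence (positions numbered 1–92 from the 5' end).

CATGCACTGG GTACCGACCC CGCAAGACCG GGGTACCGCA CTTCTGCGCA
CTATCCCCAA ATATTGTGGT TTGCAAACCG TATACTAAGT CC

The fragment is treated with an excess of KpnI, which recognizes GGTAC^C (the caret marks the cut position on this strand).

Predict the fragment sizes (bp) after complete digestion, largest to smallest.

56, 22, 14 bp

KpnI sites (GGTACC) start at positions 10, 32.
KpnI cuts after base 5 of each site (before the last base), so after positions 14, 36.
Linear molecule, 2 cuts → 3 fragments:
  1–14 → 14 bp
  15–36 → 22 bp
  37–92 → 56 bp
Sorted largest to smallest: 56, 22, 14 bp.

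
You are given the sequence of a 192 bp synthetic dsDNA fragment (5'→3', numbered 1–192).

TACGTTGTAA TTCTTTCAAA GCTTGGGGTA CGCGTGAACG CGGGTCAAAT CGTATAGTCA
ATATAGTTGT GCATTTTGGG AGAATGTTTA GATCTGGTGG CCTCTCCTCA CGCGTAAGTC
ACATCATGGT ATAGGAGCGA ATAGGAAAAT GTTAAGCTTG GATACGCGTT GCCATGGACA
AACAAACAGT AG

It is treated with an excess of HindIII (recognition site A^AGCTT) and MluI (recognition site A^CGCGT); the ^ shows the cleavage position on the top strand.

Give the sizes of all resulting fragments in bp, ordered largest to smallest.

80, 44, 28, 19, 11, 10 bp

HindIII sites (AAGCTT) start at positions 19, 154.
HindIII cuts after the first base of each site, so after positions 19, 154.
MluI sites (ACGCGT) start at positions 30, 110, 164.
MluI cuts after the first base of each site, so after positions 30, 110, 164.
Combined cut positions: 19, 30, 110, 154, 164.
Linear molecule, 5 cuts → 6 fragments:
  1–19 → 19 bp
  20–30 → 11 bp
  31–110 → 80 bp
  111–154 → 44 bp
  155–164 → 10 bp
  165–192 → 28 bp
Sorted largest to smallest: 80, 44, 28, 19, 11, 10 bp.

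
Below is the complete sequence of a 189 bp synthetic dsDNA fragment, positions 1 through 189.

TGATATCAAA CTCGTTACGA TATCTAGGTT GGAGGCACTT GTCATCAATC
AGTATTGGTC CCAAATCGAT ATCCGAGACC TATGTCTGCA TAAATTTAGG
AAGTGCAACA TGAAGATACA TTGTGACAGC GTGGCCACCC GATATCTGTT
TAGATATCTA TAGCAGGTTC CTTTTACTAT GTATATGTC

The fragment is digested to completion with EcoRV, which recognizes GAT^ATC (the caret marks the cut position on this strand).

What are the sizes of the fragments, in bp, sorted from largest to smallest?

73, 49, 34, 17, 12, 4 bp

EcoRV sites (GATATC) start at positions 2, 19, 68, 141, 153.
EcoRV cuts after base 3 of each site, so after positions 4, 21, 70, 143, 155.
Linear molecule, 5 cuts → 6 fragments:
  1–4 → 4 bp
  5–21 → 17 bp
  22–70 → 49 bp
  71–143 → 73 bp
  144–155 → 12 bp
  156–189 → 34 bp
Sorted largest to smallest: 73, 49, 34, 17, 12, 4 bp.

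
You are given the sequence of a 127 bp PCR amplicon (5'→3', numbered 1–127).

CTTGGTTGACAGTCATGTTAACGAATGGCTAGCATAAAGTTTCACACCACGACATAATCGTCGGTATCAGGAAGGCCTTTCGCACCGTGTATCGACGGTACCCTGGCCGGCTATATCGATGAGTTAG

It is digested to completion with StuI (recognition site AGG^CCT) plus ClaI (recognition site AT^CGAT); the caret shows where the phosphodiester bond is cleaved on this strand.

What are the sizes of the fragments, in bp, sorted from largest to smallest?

75, 41, 11 bp

The StuI site (AGGCCT) starts at position 73.
StuI cuts after base 3 of each site, so after position 75.
The ClaI site (ATCGAT) starts at position 115.
ClaI cuts after base 2 of each site, so after position 116.
Combined cut positions: 75, 116.
Linear molecule, 2 cuts → 3 fragments:
  1–75 → 75 bp
  76–116 → 41 bp
  117–127 → 11 bp
Sorted largest to smallest: 75, 41, 11 bp.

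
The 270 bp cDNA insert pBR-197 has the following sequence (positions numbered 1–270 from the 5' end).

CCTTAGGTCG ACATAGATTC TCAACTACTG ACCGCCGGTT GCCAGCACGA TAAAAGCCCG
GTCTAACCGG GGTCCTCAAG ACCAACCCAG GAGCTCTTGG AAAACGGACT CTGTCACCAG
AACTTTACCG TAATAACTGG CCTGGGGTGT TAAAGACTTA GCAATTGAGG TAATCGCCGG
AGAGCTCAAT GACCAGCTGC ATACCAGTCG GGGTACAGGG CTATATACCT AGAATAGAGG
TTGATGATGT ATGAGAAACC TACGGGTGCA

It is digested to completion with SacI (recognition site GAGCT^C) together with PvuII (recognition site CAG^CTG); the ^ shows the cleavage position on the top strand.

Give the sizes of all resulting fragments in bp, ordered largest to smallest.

SacI sites (GAGCTC) start at positions 91, 182.
SacI cuts after base 5 of each site (before the last base), so after positions 95, 186.
The PvuII site (CAGCTG) starts at position 194.
PvuII cuts after base 3 of each site, so after position 196.
Combined cut positions: 95, 186, 196.
Linear molecule, 3 cuts → 4 fragments:
  1–95 → 95 bp
  96–186 → 91 bp
  187–196 → 10 bp
  197–270 → 74 bp
Sorted largest to smallest: 95, 91, 74, 10 bp.

95, 91, 74, 10 bp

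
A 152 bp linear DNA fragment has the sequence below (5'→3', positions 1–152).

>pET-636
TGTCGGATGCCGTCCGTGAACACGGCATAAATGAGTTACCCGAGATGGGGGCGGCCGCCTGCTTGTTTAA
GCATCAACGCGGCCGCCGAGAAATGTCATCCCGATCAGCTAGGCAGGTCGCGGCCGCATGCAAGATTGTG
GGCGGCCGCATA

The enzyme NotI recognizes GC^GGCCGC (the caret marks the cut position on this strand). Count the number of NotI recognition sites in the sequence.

4

GCGGCCGC occurs starting at positions 51, 79, 120, 142.
NotI cuts at 4 sites.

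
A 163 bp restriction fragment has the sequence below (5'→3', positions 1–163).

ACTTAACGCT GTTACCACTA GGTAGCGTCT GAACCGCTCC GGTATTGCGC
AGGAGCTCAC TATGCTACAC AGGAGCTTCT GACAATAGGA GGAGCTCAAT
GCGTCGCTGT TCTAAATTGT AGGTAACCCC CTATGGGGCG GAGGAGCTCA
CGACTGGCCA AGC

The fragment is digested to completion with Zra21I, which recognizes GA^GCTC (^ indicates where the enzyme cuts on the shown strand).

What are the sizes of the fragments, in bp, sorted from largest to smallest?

54, 52, 39, 18 bp

Zra21I sites (GAGCTC) start at positions 53, 92, 144.
Zra21I cuts after base 2 of each site, so after positions 54, 93, 145.
Linear molecule, 3 cuts → 4 fragments:
  1–54 → 54 bp
  55–93 → 39 bp
  94–145 → 52 bp
  146–163 → 18 bp
Sorted largest to smallest: 54, 52, 39, 18 bp.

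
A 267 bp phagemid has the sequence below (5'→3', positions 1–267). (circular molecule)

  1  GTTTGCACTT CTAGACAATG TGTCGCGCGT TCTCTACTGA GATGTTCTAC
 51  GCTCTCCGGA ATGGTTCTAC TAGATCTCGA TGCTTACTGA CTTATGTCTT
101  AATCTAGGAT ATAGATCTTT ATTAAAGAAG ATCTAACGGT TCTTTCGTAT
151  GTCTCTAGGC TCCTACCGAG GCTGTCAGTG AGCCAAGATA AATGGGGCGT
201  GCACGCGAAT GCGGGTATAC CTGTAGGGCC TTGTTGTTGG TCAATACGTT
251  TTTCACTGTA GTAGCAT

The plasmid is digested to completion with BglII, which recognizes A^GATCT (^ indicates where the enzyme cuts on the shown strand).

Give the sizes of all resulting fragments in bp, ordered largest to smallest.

BglII sites (AGATCT) start at positions 72, 113, 129.
BglII cuts after the first base of each site, so after positions 72, 113, 129.
Circular molecule, 3 cuts → 3 fragments:
  73–113 → 41 bp
  114–129 → 16 bp
  130–267 then 1–72 → 138 + 72 = 210 bp
Sorted largest to smallest: 210, 41, 16 bp.

210, 41, 16 bp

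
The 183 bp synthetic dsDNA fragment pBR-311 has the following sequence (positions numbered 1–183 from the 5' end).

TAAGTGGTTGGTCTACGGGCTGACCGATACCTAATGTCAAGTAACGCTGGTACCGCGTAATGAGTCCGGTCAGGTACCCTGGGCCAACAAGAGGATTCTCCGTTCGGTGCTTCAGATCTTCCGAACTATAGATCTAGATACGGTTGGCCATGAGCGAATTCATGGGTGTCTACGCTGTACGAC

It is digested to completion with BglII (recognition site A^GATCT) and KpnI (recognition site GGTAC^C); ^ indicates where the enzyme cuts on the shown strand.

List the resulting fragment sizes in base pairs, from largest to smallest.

BglII sites (AGATCT) start at positions 114, 130.
BglII cuts after the first base of each site, so after positions 114, 130.
KpnI sites (GGTACC) start at positions 49, 73.
KpnI cuts after base 5 of each site (before the last base), so after positions 53, 77.
Combined cut positions: 53, 77, 114, 130.
Linear molecule, 4 cuts → 5 fragments:
  1–53 → 53 bp
  54–77 → 24 bp
  78–114 → 37 bp
  115–130 → 16 bp
  131–183 → 53 bp
Sorted largest to smallest: 53, 53, 37, 24, 16 bp.

53, 53, 37, 24, 16 bp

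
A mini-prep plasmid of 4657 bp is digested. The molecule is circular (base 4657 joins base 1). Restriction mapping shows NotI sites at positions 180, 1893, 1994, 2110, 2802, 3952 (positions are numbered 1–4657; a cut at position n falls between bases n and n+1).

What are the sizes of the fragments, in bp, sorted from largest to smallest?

1713, 1150, 885, 692, 116, 101 bp

Circular molecule, 6 cuts → 6 fragments:
  1893 − 180 = 1713 bp
  1994 − 1893 = 101 bp
  2110 − 1994 = 116 bp
  2802 − 2110 = 692 bp
  3952 − 2802 = 1150 bp
  wrap: 4657 − 3952 + 180 = 885 bp
Sorted largest to smallest: 1713, 1150, 885, 692, 116, 101 bp.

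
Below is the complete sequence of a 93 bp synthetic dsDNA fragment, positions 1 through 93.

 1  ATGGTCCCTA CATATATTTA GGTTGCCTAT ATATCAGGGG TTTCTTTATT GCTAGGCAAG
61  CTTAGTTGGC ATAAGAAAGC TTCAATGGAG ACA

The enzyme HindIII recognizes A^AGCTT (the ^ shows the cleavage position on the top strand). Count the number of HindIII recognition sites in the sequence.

AAGCTT occurs starting at positions 58, 77.
HindIII cuts at 2 sites.

2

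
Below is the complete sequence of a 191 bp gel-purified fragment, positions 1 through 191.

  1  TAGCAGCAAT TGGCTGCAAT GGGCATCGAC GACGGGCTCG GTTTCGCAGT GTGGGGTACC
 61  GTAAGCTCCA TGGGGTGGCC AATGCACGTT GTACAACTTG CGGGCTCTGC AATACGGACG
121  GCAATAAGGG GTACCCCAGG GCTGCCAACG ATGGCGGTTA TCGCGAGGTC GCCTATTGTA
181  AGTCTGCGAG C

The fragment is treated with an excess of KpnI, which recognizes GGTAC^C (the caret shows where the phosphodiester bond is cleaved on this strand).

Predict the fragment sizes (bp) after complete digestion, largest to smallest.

KpnI sites (GGTACC) start at positions 55, 130.
KpnI cuts after base 5 of each site (before the last base), so after positions 59, 134.
Linear molecule, 2 cuts → 3 fragments:
  1–59 → 59 bp
  60–134 → 75 bp
  135–191 → 57 bp
Sorted largest to smallest: 75, 59, 57 bp.

75, 59, 57 bp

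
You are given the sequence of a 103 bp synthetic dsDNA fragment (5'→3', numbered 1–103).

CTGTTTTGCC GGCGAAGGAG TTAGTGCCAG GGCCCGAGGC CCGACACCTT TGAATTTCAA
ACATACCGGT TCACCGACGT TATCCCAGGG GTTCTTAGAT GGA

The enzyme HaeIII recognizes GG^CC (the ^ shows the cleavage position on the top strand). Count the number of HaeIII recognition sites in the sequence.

2

GGCC occurs starting at positions 31, 38.
HaeIII cuts at 2 sites.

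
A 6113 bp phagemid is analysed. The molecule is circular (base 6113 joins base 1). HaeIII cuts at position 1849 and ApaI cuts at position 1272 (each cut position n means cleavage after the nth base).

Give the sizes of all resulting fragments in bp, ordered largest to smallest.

Combined cut positions (sorted): 1272, 1849.
Circular molecule, 2 cuts → 2 fragments:
  1849 − 1272 = 577 bp
  wrap: 6113 − 1849 + 1272 = 5536 bp
Sorted largest to smallest: 5536, 577 bp.

5536, 577 bp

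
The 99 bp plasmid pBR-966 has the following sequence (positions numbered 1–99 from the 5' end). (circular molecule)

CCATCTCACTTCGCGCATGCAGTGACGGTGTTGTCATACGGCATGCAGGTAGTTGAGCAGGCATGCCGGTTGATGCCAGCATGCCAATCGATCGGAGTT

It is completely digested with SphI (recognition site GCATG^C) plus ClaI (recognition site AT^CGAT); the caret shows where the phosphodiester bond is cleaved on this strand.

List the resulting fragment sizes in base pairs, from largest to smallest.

30, 26, 20, 18, 5 bp

SphI sites (GCATGC) start at positions 15, 41, 61, 79.
SphI cuts after base 5 of each site (before the last base), so after positions 19, 45, 65, 83.
The ClaI site (ATCGAT) starts at position 87.
ClaI cuts after base 2 of each site, so after position 88.
Combined cut positions: 19, 45, 65, 83, 88.
Circular molecule, 5 cuts → 5 fragments:
  20–45 → 26 bp
  46–65 → 20 bp
  66–83 → 18 bp
  84–88 → 5 bp
  89–99 then 1–19 → 11 + 19 = 30 bp
Sorted largest to smallest: 30, 26, 20, 18, 5 bp.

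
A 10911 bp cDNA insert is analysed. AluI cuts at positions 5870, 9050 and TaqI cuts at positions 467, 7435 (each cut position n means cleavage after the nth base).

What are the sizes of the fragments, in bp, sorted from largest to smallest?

5403, 1861, 1615, 1565, 467 bp

Combined cut positions (sorted): 467, 5870, 7435, 9050.
Linear molecule, 4 cuts → 5 fragments:
  467 − 0 = 467 bp
  5870 − 467 = 5403 bp
  7435 − 5870 = 1565 bp
  9050 − 7435 = 1615 bp
  10911 − 9050 = 1861 bp
Sorted largest to smallest: 5403, 1861, 1615, 1565, 467 bp.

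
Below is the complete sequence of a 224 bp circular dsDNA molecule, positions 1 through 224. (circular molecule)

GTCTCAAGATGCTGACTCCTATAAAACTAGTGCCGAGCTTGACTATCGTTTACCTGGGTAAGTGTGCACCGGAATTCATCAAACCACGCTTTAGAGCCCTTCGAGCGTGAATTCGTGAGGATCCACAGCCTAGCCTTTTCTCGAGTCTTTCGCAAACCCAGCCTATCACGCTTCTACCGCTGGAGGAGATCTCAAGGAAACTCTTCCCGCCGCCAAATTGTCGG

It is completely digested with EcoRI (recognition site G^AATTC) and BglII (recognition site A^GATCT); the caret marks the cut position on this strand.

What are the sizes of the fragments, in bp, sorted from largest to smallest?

EcoRI sites (GAATTC) start at positions 72, 109.
EcoRI cuts after the first base of each site, so after positions 72, 109.
The BglII site (AGATCT) starts at position 187.
BglII cuts after the first base of each site, so after position 187.
Combined cut positions: 72, 109, 187.
Circular molecule, 3 cuts → 3 fragments:
  73–109 → 37 bp
  110–187 → 78 bp
  188–224 then 1–72 → 37 + 72 = 109 bp
Sorted largest to smallest: 109, 78, 37 bp.

109, 78, 37 bp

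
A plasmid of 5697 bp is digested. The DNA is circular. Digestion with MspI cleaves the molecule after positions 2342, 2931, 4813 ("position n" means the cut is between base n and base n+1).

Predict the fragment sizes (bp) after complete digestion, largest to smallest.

Circular molecule, 3 cuts → 3 fragments:
  2931 − 2342 = 589 bp
  4813 − 2931 = 1882 bp
  wrap: 5697 − 4813 + 2342 = 3226 bp
Sorted largest to smallest: 3226, 1882, 589 bp.

3226, 1882, 589 bp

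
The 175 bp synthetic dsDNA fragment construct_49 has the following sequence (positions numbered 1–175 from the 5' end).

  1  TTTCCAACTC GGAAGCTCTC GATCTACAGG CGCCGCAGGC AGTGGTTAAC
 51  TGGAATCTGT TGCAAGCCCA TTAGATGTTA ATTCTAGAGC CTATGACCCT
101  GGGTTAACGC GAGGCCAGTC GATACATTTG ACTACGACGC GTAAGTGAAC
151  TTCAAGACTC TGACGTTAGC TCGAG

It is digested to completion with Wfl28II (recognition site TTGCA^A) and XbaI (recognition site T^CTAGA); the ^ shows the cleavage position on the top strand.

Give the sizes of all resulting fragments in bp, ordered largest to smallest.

The Wfl28II site (TTGCAA) starts at position 60.
Wfl28II cuts after base 5 of each site (before the last base), so after position 64.
The XbaI site (TCTAGA) starts at position 83.
XbaI cuts after the first base of each site, so after position 83.
Combined cut positions: 64, 83.
Linear molecule, 2 cuts → 3 fragments:
  1–64 → 64 bp
  65–83 → 19 bp
  84–175 → 92 bp
Sorted largest to smallest: 92, 64, 19 bp.

92, 64, 19 bp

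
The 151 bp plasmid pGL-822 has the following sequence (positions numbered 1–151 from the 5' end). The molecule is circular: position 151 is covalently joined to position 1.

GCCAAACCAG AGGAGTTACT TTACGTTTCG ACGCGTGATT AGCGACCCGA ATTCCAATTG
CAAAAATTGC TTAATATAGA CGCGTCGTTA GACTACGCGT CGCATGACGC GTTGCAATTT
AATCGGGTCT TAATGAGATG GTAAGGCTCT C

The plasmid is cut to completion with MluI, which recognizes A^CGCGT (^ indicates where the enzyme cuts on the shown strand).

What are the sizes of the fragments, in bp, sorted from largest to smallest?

75, 49, 15, 12 bp

MluI sites (ACGCGT) start at positions 31, 80, 95, 107.
MluI cuts after the first base of each site, so after positions 31, 80, 95, 107.
Circular molecule, 4 cuts → 4 fragments:
  32–80 → 49 bp
  81–95 → 15 bp
  96–107 → 12 bp
  108–151 then 1–31 → 44 + 31 = 75 bp
Sorted largest to smallest: 75, 49, 15, 12 bp.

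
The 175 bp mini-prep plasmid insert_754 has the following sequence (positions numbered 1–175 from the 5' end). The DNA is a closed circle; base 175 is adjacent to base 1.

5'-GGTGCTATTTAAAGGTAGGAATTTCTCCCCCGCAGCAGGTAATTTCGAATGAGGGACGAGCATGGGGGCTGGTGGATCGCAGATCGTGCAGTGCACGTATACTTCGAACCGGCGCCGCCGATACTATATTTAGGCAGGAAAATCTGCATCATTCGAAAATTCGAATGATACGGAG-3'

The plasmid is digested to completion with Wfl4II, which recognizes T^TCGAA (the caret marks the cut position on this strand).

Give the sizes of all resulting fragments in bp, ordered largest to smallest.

59, 59, 49, 8 bp

Wfl4II sites (TTCGAA) start at positions 44, 103, 152, 160.
Wfl4II cuts after the first base of each site, so after positions 44, 103, 152, 160.
Circular molecule, 4 cuts → 4 fragments:
  45–103 → 59 bp
  104–152 → 49 bp
  153–160 → 8 bp
  161–175 then 1–44 → 15 + 44 = 59 bp
Sorted largest to smallest: 59, 59, 49, 8 bp.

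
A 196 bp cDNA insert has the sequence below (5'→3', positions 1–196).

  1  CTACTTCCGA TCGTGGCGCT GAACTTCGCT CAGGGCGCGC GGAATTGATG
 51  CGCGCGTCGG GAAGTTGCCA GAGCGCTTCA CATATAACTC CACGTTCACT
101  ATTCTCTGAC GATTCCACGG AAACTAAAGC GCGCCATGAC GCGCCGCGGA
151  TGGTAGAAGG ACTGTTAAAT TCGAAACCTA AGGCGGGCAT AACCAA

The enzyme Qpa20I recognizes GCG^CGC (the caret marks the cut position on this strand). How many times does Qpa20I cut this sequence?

GCGCGC occurs starting at positions 35, 50, 129.
Qpa20I cuts at 3 sites.

3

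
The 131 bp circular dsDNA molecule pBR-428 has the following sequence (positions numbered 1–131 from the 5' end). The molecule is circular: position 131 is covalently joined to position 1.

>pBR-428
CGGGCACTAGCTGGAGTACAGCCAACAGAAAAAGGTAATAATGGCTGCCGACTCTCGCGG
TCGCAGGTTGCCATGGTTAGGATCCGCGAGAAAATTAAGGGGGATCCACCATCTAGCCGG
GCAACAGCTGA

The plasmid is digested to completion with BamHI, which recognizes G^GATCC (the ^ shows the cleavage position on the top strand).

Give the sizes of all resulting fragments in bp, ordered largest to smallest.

109, 22 bp

BamHI sites (GGATCC) start at positions 80, 102.
BamHI cuts after the first base of each site, so after positions 80, 102.
Circular molecule, 2 cuts → 2 fragments:
  81–102 → 22 bp
  103–131 then 1–80 → 29 + 80 = 109 bp
Sorted largest to smallest: 109, 22 bp.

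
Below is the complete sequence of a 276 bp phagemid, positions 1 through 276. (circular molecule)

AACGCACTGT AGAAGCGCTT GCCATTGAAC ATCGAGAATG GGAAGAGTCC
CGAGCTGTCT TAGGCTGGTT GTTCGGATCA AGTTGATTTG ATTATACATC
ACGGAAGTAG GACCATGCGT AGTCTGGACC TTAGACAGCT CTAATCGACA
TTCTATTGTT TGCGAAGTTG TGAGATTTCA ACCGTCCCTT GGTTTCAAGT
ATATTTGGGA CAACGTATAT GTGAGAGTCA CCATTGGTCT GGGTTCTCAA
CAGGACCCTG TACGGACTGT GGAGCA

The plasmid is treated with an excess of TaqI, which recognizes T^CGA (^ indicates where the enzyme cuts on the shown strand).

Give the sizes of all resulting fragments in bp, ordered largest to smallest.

TaqI sites (TCGA) start at positions 32, 145.
TaqI cuts after the first base of each site, so after positions 32, 145.
Circular molecule, 2 cuts → 2 fragments:
  33–145 → 113 bp
  146–276 then 1–32 → 131 + 32 = 163 bp
Sorted largest to smallest: 163, 113 bp.

163, 113 bp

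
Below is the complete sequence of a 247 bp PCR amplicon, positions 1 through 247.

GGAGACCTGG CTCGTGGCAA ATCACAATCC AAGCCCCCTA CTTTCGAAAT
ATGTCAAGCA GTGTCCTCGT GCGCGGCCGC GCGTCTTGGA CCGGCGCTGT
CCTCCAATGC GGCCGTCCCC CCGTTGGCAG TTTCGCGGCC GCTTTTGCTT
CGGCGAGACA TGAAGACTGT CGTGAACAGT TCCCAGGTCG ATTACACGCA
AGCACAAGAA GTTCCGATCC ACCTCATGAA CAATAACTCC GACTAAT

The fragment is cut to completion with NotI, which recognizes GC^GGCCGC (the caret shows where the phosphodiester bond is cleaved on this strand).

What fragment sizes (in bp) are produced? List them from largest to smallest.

NotI sites (GCGGCCGC) start at positions 73, 135.
NotI cuts after base 2 of each site, so after positions 74, 136.
Linear molecule, 2 cuts → 3 fragments:
  1–74 → 74 bp
  75–136 → 62 bp
  137–247 → 111 bp
Sorted largest to smallest: 111, 74, 62 bp.

111, 74, 62 bp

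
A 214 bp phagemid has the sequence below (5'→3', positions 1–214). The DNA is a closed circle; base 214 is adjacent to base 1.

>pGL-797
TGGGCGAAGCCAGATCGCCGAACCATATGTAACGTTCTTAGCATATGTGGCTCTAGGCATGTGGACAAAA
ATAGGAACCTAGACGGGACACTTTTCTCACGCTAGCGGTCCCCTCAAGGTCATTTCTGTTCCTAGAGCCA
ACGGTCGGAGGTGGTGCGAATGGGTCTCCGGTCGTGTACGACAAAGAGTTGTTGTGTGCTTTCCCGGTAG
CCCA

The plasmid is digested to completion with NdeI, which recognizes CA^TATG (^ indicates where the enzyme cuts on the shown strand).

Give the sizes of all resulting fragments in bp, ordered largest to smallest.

NdeI sites (CATATG) start at positions 24, 42.
NdeI cuts after base 2 of each site, so after positions 25, 43.
Circular molecule, 2 cuts → 2 fragments:
  26–43 → 18 bp
  44–214 then 1–25 → 171 + 25 = 196 bp
Sorted largest to smallest: 196, 18 bp.

196, 18 bp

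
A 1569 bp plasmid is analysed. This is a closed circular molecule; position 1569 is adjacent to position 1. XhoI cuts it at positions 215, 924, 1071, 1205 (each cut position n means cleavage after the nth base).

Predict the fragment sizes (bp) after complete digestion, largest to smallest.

709, 579, 147, 134 bp

Circular molecule, 4 cuts → 4 fragments:
  924 − 215 = 709 bp
  1071 − 924 = 147 bp
  1205 − 1071 = 134 bp
  wrap: 1569 − 1205 + 215 = 579 bp
Sorted largest to smallest: 709, 579, 147, 134 bp.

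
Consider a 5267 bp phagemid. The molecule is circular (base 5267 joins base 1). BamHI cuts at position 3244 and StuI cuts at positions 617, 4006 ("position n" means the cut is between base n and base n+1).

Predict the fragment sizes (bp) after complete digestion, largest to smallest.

2627, 1878, 762 bp

Combined cut positions (sorted): 617, 3244, 4006.
Circular molecule, 3 cuts → 3 fragments:
  3244 − 617 = 2627 bp
  4006 − 3244 = 762 bp
  wrap: 5267 − 4006 + 617 = 1878 bp
Sorted largest to smallest: 2627, 1878, 762 bp.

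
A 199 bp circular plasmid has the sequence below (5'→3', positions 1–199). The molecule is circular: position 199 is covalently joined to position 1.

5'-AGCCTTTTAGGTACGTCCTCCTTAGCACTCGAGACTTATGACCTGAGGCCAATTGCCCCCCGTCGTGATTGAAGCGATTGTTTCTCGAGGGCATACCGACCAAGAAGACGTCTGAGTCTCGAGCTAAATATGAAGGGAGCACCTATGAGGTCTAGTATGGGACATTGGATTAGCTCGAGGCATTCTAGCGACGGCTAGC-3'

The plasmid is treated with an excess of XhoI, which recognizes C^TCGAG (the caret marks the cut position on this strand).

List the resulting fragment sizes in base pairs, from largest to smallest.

XhoI sites (CTCGAG) start at positions 28, 84, 118, 174.
XhoI cuts after the first base of each site, so after positions 28, 84, 118, 174.
Circular molecule, 4 cuts → 4 fragments:
  29–84 → 56 bp
  85–118 → 34 bp
  119–174 → 56 bp
  175–199 then 1–28 → 25 + 28 = 53 bp
Sorted largest to smallest: 56, 56, 53, 34 bp.

56, 56, 53, 34 bp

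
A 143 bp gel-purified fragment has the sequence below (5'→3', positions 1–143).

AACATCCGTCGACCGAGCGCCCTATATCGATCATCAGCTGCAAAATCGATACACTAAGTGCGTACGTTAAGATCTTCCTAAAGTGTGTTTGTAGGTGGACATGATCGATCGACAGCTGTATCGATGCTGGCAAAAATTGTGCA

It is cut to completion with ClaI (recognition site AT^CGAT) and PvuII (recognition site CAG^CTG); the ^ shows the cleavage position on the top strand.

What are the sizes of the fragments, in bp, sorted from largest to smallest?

59, 27, 22, 10, 10, 9, 6 bp

ClaI sites (ATCGAT) start at positions 26, 45, 104, 120.
ClaI cuts after base 2 of each site, so after positions 27, 46, 105, 121.
PvuII sites (CAGCTG) start at positions 35, 113.
PvuII cuts after base 3 of each site, so after positions 37, 115.
Combined cut positions: 27, 37, 46, 105, 115, 121.
Linear molecule, 6 cuts → 7 fragments:
  1–27 → 27 bp
  28–37 → 10 bp
  38–46 → 9 bp
  47–105 → 59 bp
  106–115 → 10 bp
  116–121 → 6 bp
  122–143 → 22 bp
Sorted largest to smallest: 59, 27, 22, 10, 10, 9, 6 bp.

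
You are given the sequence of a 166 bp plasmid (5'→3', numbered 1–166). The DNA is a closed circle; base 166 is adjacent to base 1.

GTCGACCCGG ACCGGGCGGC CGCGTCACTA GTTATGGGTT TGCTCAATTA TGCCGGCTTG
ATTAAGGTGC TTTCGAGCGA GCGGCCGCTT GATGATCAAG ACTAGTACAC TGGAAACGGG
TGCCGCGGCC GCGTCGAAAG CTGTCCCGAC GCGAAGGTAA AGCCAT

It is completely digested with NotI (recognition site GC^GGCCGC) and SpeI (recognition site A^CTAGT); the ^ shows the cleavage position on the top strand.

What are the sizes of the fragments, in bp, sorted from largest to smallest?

NotI sites (GCGGCCGC) start at positions 16, 81, 125.
NotI cuts after base 2 of each site, so after positions 17, 82, 126.
SpeI sites (ACTAGT) start at positions 27, 101.
SpeI cuts after the first base of each site, so after positions 27, 101.
Combined cut positions: 17, 27, 82, 101, 126.
Circular molecule, 5 cuts → 5 fragments:
  18–27 → 10 bp
  28–82 → 55 bp
  83–101 → 19 bp
  102–126 → 25 bp
  127–166 then 1–17 → 40 + 17 = 57 bp
Sorted largest to smallest: 57, 55, 25, 19, 10 bp.

57, 55, 25, 19, 10 bp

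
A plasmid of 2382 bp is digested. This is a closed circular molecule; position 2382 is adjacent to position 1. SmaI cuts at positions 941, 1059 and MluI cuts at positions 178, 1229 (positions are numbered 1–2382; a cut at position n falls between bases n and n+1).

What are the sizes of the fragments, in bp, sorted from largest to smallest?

Combined cut positions (sorted): 178, 941, 1059, 1229.
Circular molecule, 4 cuts → 4 fragments:
  941 − 178 = 763 bp
  1059 − 941 = 118 bp
  1229 − 1059 = 170 bp
  wrap: 2382 − 1229 + 178 = 1331 bp
Sorted largest to smallest: 1331, 763, 170, 118 bp.

1331, 763, 170, 118 bp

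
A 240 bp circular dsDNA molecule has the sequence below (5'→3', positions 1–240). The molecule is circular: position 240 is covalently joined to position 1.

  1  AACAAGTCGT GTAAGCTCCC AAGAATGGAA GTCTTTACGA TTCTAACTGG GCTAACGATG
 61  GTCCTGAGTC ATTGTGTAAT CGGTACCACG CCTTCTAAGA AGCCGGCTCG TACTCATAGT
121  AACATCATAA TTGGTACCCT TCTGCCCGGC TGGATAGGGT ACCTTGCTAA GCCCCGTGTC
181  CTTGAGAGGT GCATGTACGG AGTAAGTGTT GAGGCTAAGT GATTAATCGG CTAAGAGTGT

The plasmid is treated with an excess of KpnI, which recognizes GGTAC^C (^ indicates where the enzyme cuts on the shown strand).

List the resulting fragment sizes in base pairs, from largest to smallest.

KpnI sites (GGTACC) start at positions 82, 133, 158.
KpnI cuts after base 5 of each site (before the last base), so after positions 86, 137, 162.
Circular molecule, 3 cuts → 3 fragments:
  87–137 → 51 bp
  138–162 → 25 bp
  163–240 then 1–86 → 78 + 86 = 164 bp
Sorted largest to smallest: 164, 51, 25 bp.

164, 51, 25 bp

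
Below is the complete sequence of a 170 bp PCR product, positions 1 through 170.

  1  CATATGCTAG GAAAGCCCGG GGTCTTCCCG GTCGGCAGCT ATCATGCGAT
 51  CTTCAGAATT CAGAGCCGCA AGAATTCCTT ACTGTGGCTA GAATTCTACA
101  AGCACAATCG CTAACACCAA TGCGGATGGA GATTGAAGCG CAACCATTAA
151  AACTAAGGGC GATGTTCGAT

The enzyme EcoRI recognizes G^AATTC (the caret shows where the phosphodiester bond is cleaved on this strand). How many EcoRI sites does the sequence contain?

GAATTC occurs starting at positions 56, 72, 91.
EcoRI cuts at 3 sites.

3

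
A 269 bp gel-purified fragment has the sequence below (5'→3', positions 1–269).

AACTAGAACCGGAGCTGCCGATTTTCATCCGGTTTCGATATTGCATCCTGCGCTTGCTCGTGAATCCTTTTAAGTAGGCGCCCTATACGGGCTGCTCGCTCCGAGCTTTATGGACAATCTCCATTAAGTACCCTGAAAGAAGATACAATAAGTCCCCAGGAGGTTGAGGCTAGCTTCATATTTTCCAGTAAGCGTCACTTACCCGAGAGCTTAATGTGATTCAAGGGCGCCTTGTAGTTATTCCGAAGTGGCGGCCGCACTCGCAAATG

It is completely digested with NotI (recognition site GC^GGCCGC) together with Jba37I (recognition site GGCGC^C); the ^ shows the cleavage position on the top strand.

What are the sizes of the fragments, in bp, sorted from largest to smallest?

149, 81, 22, 17 bp

The NotI site (GCGGCCGC) starts at position 251.
NotI cuts after base 2 of each site, so after position 252.
Jba37I sites (GGCGCC) start at positions 77, 226.
Jba37I cuts after base 5 of each site (before the last base), so after positions 81, 230.
Combined cut positions: 81, 230, 252.
Linear molecule, 3 cuts → 4 fragments:
  1–81 → 81 bp
  82–230 → 149 bp
  231–252 → 22 bp
  253–269 → 17 bp
Sorted largest to smallest: 149, 81, 22, 17 bp.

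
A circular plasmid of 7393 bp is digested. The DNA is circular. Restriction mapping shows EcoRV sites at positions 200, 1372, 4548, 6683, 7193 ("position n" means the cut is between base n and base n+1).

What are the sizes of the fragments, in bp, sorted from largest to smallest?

3176, 2135, 1172, 510, 400 bp

Circular molecule, 5 cuts → 5 fragments:
  1372 − 200 = 1172 bp
  4548 − 1372 = 3176 bp
  6683 − 4548 = 2135 bp
  7193 − 6683 = 510 bp
  wrap: 7393 − 7193 + 200 = 400 bp
Sorted largest to smallest: 3176, 2135, 1172, 510, 400 bp.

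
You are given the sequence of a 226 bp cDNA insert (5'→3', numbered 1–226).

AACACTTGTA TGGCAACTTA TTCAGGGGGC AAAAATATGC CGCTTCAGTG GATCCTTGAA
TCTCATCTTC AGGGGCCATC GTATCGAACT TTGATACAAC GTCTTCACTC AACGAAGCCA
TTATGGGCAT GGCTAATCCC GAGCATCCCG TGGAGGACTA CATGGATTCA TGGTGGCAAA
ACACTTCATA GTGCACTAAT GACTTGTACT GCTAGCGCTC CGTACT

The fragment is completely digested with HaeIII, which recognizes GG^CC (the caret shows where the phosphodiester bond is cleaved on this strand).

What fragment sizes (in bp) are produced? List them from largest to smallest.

The HaeIII site (GGCC) starts at position 74.
HaeIII cuts after base 2 of each site, so after position 75.
Linear molecule, 1 cut → 2 fragments:
  1–75 → 75 bp
  76–226 → 151 bp
Sorted largest to smallest: 151, 75 bp.

151, 75 bp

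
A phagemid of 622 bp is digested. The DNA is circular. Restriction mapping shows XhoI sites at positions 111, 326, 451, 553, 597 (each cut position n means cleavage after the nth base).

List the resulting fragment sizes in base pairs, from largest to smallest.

Circular molecule, 5 cuts → 5 fragments:
  326 − 111 = 215 bp
  451 − 326 = 125 bp
  553 − 451 = 102 bp
  597 − 553 = 44 bp
  wrap: 622 − 597 + 111 = 136 bp
Sorted largest to smallest: 215, 136, 125, 102, 44 bp.

215, 136, 125, 102, 44 bp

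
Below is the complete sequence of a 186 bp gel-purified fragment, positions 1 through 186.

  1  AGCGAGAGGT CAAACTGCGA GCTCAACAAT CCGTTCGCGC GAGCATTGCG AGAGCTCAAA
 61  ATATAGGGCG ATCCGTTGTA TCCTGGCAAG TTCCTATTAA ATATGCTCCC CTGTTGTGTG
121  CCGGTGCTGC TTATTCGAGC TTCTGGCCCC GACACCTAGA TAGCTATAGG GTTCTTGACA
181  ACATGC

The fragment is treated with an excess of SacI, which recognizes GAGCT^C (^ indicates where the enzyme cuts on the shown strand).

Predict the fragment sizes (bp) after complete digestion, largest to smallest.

SacI sites (GAGCTC) start at positions 19, 52.
SacI cuts after base 5 of each site (before the last base), so after positions 23, 56.
Linear molecule, 2 cuts → 3 fragments:
  1–23 → 23 bp
  24–56 → 33 bp
  57–186 → 130 bp
Sorted largest to smallest: 130, 33, 23 bp.

130, 33, 23 bp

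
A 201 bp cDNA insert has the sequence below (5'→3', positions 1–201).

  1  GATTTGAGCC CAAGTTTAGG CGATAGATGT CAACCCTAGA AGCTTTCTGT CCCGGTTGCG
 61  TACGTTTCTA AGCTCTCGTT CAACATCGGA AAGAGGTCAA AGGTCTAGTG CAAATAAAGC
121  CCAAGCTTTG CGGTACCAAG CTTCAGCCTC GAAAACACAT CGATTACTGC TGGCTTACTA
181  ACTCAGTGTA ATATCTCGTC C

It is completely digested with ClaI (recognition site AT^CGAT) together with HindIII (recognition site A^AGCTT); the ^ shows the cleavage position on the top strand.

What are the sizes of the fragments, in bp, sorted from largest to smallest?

83, 41, 40, 22, 15 bp

The ClaI site (ATCGAT) starts at position 159.
ClaI cuts after base 2 of each site, so after position 160.
HindIII sites (AAGCTT) start at positions 40, 123, 138.
HindIII cuts after the first base of each site, so after positions 40, 123, 138.
Combined cut positions: 40, 123, 138, 160.
Linear molecule, 4 cuts → 5 fragments:
  1–40 → 40 bp
  41–123 → 83 bp
  124–138 → 15 bp
  139–160 → 22 bp
  161–201 → 41 bp
Sorted largest to smallest: 83, 41, 40, 22, 15 bp.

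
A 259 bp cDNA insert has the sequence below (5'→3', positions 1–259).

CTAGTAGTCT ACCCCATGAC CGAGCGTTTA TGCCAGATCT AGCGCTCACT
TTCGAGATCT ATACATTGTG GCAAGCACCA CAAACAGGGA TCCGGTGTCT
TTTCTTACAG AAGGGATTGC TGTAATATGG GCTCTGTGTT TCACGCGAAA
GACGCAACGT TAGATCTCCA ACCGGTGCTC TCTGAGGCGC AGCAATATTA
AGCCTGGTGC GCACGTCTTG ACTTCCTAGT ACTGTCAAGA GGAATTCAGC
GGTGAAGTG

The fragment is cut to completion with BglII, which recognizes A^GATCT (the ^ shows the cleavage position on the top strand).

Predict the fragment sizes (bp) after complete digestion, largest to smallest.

107, 97, 35, 20 bp

BglII sites (AGATCT) start at positions 35, 55, 162.
BglII cuts after the first base of each site, so after positions 35, 55, 162.
Linear molecule, 3 cuts → 4 fragments:
  1–35 → 35 bp
  36–55 → 20 bp
  56–162 → 107 bp
  163–259 → 97 bp
Sorted largest to smallest: 107, 97, 35, 20 bp.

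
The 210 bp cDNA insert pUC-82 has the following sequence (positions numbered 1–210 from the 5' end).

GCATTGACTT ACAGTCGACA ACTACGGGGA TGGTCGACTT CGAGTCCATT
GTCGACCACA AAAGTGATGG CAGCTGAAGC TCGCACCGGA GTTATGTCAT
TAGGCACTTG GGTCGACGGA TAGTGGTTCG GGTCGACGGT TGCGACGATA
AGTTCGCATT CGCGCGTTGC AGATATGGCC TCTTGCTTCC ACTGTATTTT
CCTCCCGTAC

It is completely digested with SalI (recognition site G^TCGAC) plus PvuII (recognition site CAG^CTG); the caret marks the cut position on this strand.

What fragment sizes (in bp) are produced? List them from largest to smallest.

SalI sites (GTCGAC) start at positions 14, 33, 51, 112, 132.
SalI cuts after the first base of each site, so after positions 14, 33, 51, 112, 132.
The PvuII site (CAGCTG) starts at position 71.
PvuII cuts after base 3 of each site, so after position 73.
Combined cut positions: 14, 33, 51, 73, 112, 132.
Linear molecule, 6 cuts → 7 fragments:
  1–14 → 14 bp
  15–33 → 19 bp
  34–51 → 18 bp
  52–73 → 22 bp
  74–112 → 39 bp
  113–132 → 20 bp
  133–210 → 78 bp
Sorted largest to smallest: 78, 39, 22, 20, 19, 18, 14 bp.

78, 39, 22, 20, 19, 18, 14 bp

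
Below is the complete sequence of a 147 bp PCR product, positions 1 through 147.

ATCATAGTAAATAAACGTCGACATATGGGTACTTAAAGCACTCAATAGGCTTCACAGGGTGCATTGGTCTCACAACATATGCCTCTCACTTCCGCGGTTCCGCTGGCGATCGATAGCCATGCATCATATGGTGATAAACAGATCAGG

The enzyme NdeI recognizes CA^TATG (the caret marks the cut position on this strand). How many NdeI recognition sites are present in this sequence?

CATATG occurs starting at positions 22, 76, 125.
NdeI cuts at 3 sites.

3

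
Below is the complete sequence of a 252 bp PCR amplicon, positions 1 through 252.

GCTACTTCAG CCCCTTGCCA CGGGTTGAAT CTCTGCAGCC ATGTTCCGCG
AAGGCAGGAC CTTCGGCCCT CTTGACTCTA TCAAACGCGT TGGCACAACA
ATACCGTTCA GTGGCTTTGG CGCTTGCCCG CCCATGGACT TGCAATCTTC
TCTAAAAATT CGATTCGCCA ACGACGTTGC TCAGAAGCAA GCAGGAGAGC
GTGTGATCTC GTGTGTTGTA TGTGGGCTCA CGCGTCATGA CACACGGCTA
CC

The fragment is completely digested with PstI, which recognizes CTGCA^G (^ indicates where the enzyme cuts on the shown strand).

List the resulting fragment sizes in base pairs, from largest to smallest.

215, 37 bp

The PstI site (CTGCAG) starts at position 33.
PstI cuts after base 5 of each site (before the last base), so after position 37.
Linear molecule, 1 cut → 2 fragments:
  1–37 → 37 bp
  38–252 → 215 bp
Sorted largest to smallest: 215, 37 bp.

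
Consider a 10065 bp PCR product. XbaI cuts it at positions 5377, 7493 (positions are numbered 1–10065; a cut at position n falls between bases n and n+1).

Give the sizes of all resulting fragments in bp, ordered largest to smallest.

5377, 2572, 2116 bp

Linear molecule, 2 cuts → 3 fragments:
  5377 − 0 = 5377 bp
  7493 − 5377 = 2116 bp
  10065 − 7493 = 2572 bp
Sorted largest to smallest: 5377, 2572, 2116 bp.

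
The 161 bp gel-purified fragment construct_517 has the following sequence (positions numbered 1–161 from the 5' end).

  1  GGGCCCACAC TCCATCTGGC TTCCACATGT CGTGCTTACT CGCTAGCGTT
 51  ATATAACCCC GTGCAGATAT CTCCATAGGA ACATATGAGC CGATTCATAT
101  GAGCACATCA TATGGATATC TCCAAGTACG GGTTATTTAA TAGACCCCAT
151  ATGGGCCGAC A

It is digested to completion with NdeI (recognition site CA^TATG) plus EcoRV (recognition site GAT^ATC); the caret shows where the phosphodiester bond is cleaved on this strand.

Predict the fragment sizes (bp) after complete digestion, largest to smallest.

NdeI sites (CATATG) start at positions 82, 96, 109, 148.
NdeI cuts after base 2 of each site, so after positions 83, 97, 110, 149.
EcoRV sites (GATATC) start at positions 66, 115.
EcoRV cuts after base 3 of each site, so after positions 68, 117.
Combined cut positions: 68, 83, 97, 110, 117, 149.
Linear molecule, 6 cuts → 7 fragments:
  1–68 → 68 bp
  69–83 → 15 bp
  84–97 → 14 bp
  98–110 → 13 bp
  111–117 → 7 bp
  118–149 → 32 bp
  150–161 → 12 bp
Sorted largest to smallest: 68, 32, 15, 14, 13, 12, 7 bp.

68, 32, 15, 14, 13, 12, 7 bp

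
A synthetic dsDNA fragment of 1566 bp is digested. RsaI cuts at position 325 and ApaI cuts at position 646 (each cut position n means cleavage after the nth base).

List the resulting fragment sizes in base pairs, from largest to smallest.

Combined cut positions (sorted): 325, 646.
Linear molecule, 2 cuts → 3 fragments:
  325 − 0 = 325 bp
  646 − 325 = 321 bp
  1566 − 646 = 920 bp
Sorted largest to smallest: 920, 325, 321 bp.

920, 325, 321 bp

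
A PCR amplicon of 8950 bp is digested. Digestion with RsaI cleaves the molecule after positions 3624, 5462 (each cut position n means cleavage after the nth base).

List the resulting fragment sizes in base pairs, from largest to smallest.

Linear molecule, 2 cuts → 3 fragments:
  3624 − 0 = 3624 bp
  5462 − 3624 = 1838 bp
  8950 − 5462 = 3488 bp
Sorted largest to smallest: 3624, 3488, 1838 bp.

3624, 3488, 1838 bp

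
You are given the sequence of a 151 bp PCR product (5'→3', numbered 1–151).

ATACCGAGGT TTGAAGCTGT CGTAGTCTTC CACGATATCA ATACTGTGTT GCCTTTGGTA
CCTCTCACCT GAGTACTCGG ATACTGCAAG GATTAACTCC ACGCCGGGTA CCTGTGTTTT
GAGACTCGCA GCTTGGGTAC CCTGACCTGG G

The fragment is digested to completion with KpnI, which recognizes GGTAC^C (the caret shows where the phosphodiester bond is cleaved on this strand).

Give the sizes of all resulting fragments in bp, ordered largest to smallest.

KpnI sites (GGTACC) start at positions 57, 107, 136.
KpnI cuts after base 5 of each site (before the last base), so after positions 61, 111, 140.
Linear molecule, 3 cuts → 4 fragments:
  1–61 → 61 bp
  62–111 → 50 bp
  112–140 → 29 bp
  141–151 → 11 bp
Sorted largest to smallest: 61, 50, 29, 11 bp.

61, 50, 29, 11 bp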